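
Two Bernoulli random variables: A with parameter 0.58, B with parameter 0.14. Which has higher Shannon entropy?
A

For binary distributions, entropy is maximized at p=0.5 and decreases as p moves toward 0 or 1.

H(A) = H(0.58) = 0.9815 bits
H(B) = H(0.14) = 0.5842 bits

Distribution A (p=0.58) is closer to uniform (p=0.5), so it has higher entropy.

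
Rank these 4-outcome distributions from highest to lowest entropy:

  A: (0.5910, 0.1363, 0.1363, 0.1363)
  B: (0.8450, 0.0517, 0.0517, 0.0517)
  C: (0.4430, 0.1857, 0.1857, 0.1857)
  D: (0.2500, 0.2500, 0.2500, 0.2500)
D > C > A > B

Key insight: Entropy is maximized by uniform distributions and minimized by concentrated distributions.

Entropies:
  H(A) = 1.6242 bits
  H(B) = 0.8679 bits
  H(C) = 1.8734 bits
  H(D) = 2.0000 bits

Ranking: D > C > A > B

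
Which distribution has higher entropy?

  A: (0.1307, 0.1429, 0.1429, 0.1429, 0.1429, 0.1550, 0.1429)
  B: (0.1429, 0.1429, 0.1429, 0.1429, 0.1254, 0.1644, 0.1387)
A

Both distributions are close to uniform, making this a harder comparison.

H(A) = 2.8059 bits
H(B) = 2.8034 bits

The distribution closer to uniform has higher entropy.
Answer: A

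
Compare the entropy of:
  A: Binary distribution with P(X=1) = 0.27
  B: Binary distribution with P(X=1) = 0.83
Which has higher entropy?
A

For binary distributions, entropy is maximized at p=0.5 and decreases as p moves toward 0 or 1.

H(A) = H(0.27) = 0.8415 bits
H(B) = H(0.83) = 0.6577 bits

Distribution A (p=0.27) is closer to uniform (p=0.5), so it has higher entropy.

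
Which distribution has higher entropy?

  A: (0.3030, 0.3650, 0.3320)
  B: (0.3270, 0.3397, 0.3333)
B

Both distributions are close to uniform, making this a harder comparison.

H(A) = 1.5808 bits
H(B) = 1.5848 bits

The distribution closer to uniform has higher entropy.
Answer: B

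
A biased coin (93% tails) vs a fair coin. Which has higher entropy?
Fair coin

The fair coin is uniform (p=0.5), maximizing binary entropy at 1 bit. The biased coin has H(0.93) ≈ 0.366 bits — its outcome is more predictable, so its entropy is lower.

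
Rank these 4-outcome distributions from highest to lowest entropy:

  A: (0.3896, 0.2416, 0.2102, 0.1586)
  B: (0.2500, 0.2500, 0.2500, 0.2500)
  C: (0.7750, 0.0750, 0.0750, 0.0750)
B > A > C

Key insight: Entropy is maximized by uniform distributions and minimized by concentrated distributions.

- Uniform distributions have maximum entropy log₂(4) = 2.0000 bits
- The more "peaked" or concentrated a distribution, the lower its entropy

Entropies:
  H(A) = 1.9193 bits
  H(B) = 2.0000 bits
  H(C) = 1.1258 bits

Ranking: B > A > C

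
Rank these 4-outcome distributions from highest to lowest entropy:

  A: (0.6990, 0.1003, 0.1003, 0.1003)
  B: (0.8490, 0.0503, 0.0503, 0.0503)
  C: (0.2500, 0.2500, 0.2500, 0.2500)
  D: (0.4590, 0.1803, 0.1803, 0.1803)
C > D > A > B

Key insight: Entropy is maximized by uniform distributions and minimized by concentrated distributions.

Entropies:
  H(A) = 1.3596 bits
  H(B) = 0.8517 bits
  H(C) = 2.0000 bits
  H(D) = 1.8526 bits

Ranking: C > D > A > B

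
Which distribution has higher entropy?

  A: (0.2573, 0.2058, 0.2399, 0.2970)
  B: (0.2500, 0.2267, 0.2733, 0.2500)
B

Both distributions are close to uniform, making this a harder comparison.

H(A) = 1.9875 bits
H(B) = 1.9969 bits

The distribution closer to uniform has higher entropy.
Answer: B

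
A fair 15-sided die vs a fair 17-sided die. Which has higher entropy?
17-sided die

Both are uniform distributions; for uniform over n outcomes, H = log₂(n). H(15-sided) = log₂(15) = 3.907 bits and H(17-sided) = log₂(17) = 4.087 bits. More outcomes in a uniform distribution means higher entropy.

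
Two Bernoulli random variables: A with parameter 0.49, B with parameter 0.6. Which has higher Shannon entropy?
A

For binary distributions, entropy is maximized at p=0.5 and decreases as p moves toward 0 or 1.

H(A) = H(0.49) = 0.9997 bits
H(B) = H(0.6) = 0.9710 bits

Distribution A (p=0.49) is closer to uniform (p=0.5), so it has higher entropy.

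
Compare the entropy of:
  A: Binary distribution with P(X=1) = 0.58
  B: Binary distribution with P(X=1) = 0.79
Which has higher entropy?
A

For binary distributions, entropy is maximized at p=0.5 and decreases as p moves toward 0 or 1.

H(A) = H(0.58) = 0.9815 bits
H(B) = H(0.79) = 0.7415 bits

Distribution A (p=0.58) is closer to uniform (p=0.5), so it has higher entropy.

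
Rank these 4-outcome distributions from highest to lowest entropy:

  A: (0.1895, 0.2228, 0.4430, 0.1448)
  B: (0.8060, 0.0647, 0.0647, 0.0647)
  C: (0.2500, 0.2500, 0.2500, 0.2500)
C > A > B

Key insight: Entropy is maximized by uniform distributions and minimized by concentrated distributions.

- Uniform distributions have maximum entropy log₂(4) = 2.0000 bits
- The more "peaked" or concentrated a distribution, the lower its entropy

Entropies:
  H(A) = 1.8613 bits
  H(B) = 1.0172 bits
  H(C) = 2.0000 bits

Ranking: C > A > B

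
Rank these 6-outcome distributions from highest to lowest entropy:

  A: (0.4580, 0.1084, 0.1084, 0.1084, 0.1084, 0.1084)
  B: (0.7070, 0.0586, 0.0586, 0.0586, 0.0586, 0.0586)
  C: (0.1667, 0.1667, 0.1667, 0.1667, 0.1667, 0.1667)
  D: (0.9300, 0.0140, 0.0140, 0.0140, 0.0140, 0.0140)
C > A > B > D

Key insight: Entropy is maximized by uniform distributions and minimized by concentrated distributions.

Entropies:
  H(A) = 2.2534 bits
  H(B) = 1.5529 bits
  H(C) = 2.5850 bits
  H(D) = 0.5285 bits

Ranking: C > A > B > D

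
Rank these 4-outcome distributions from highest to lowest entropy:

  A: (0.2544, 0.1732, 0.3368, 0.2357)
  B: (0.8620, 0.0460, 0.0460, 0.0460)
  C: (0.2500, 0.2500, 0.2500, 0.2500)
C > A > B

Key insight: Entropy is maximized by uniform distributions and minimized by concentrated distributions.

- Uniform distributions have maximum entropy log₂(4) = 2.0000 bits
- The more "peaked" or concentrated a distribution, the lower its entropy

Entropies:
  H(A) = 1.9607 bits
  H(B) = 0.7977 bits
  H(C) = 2.0000 bits

Ranking: C > A > B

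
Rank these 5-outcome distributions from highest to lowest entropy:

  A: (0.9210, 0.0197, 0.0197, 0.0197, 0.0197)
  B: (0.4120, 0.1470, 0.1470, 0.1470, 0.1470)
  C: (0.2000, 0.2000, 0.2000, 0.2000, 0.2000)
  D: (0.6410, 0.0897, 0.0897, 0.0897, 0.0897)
C > B > D > A

Key insight: Entropy is maximized by uniform distributions and minimized by concentrated distributions.

Entropies:
  H(A) = 0.5566 bits
  H(B) = 2.1535 bits
  H(C) = 2.3219 bits
  H(D) = 1.6598 bits

Ranking: C > B > D > A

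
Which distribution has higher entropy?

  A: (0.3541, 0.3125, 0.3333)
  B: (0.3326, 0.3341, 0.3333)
B

Both distributions are close to uniform, making this a harder comparison.

H(A) = 1.5831 bits
H(B) = 1.5850 bits

The distribution closer to uniform has higher entropy.
Answer: B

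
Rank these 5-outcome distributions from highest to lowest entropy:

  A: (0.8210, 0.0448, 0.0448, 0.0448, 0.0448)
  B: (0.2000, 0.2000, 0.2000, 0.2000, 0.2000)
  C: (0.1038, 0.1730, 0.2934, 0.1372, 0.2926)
B > C > A

Key insight: Entropy is maximized by uniform distributions and minimized by concentrated distributions.

- Uniform distributions have maximum entropy log₂(5) = 2.3219 bits
- The more "peaked" or concentrated a distribution, the lower its entropy

Entropies:
  H(A) = 1.0359 bits
  H(B) = 2.3219 bits
  H(C) = 2.2082 bits

Ranking: B > C > A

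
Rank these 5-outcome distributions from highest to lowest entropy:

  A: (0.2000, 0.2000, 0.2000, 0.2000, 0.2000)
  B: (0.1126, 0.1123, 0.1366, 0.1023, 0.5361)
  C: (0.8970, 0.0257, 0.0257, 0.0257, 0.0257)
A > B > C

Key insight: Entropy is maximized by uniform distributions and minimized by concentrated distributions.

- Uniform distributions have maximum entropy log₂(5) = 2.3219 bits
- The more "peaked" or concentrated a distribution, the lower its entropy

Entropies:
  H(A) = 2.3219 bits
  H(B) = 1.9201 bits
  H(C) = 0.6844 bits

Ranking: A > B > C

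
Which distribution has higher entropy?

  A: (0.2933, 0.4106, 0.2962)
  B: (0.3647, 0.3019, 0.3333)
B

Both distributions are close to uniform, making this a harder comparison.

H(A) = 1.5662 bits
H(B) = 1.5807 bits

The distribution closer to uniform has higher entropy.
Answer: B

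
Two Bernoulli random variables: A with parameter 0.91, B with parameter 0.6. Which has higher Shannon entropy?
B

For binary distributions, entropy is maximized at p=0.5 and decreases as p moves toward 0 or 1.

H(A) = H(0.91) = 0.4365 bits
H(B) = H(0.6) = 0.9710 bits

Distribution B (p=0.6) is closer to uniform (p=0.5), so it has higher entropy.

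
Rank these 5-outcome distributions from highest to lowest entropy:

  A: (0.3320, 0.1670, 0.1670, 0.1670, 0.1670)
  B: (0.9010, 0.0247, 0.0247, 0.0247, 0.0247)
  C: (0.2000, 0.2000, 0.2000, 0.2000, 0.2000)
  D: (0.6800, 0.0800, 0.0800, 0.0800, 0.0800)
C > A > D > B

Key insight: Entropy is maximized by uniform distributions and minimized by concentrated distributions.

Entropies:
  H(A) = 2.2530 bits
  H(B) = 0.6638 bits
  H(C) = 2.3219 bits
  H(D) = 1.5444 bits

Ranking: C > A > D > B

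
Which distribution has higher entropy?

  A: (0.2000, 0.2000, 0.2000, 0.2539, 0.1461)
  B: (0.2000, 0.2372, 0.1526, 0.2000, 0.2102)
B

Both distributions are close to uniform, making this a harder comparison.

H(A) = 2.3007 bits
H(B) = 2.3080 bits

The distribution closer to uniform has higher entropy.
Answer: B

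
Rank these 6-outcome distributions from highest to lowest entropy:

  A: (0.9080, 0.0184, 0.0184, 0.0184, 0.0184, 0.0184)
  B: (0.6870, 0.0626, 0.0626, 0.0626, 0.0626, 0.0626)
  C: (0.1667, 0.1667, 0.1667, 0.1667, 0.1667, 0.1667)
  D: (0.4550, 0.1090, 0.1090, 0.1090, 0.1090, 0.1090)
C > D > B > A

Key insight: Entropy is maximized by uniform distributions and minimized by concentrated distributions.

Entropies:
  H(A) = 0.6567 bits
  H(B) = 1.6234 bits
  H(C) = 2.5850 bits
  H(D) = 2.2596 bits

Ranking: C > D > B > A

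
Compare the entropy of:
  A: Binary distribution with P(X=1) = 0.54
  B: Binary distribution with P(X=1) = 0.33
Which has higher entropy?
A

For binary distributions, entropy is maximized at p=0.5 and decreases as p moves toward 0 or 1.

H(A) = H(0.54) = 0.9954 bits
H(B) = H(0.33) = 0.9149 bits

Distribution A (p=0.54) is closer to uniform (p=0.5), so it has higher entropy.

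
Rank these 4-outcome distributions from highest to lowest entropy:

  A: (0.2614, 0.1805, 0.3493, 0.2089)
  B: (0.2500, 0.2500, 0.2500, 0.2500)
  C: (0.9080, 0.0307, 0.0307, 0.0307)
B > A > C

Key insight: Entropy is maximized by uniform distributions and minimized by concentrated distributions.

- Uniform distributions have maximum entropy log₂(4) = 2.0000 bits
- The more "peaked" or concentrated a distribution, the lower its entropy

Entropies:
  H(A) = 1.9537 bits
  H(B) = 2.0000 bits
  H(C) = 0.5889 bits

Ranking: B > A > C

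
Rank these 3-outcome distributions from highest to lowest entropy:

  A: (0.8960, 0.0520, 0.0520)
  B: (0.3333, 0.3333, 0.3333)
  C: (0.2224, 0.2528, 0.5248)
B > C > A

Key insight: Entropy is maximized by uniform distributions and minimized by concentrated distributions.

- Uniform distributions have maximum entropy log₂(3) = 1.5850 bits
- The more "peaked" or concentrated a distribution, the lower its entropy

Entropies:
  H(A) = 0.5855 bits
  H(B) = 1.5850 bits
  H(C) = 1.4720 bits

Ranking: B > C > A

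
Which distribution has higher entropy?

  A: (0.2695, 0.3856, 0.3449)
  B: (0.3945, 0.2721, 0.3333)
A

Both distributions are close to uniform, making this a harder comparison.

H(A) = 1.5696 bits
H(B) = 1.5687 bits

The distribution closer to uniform has higher entropy.
Answer: A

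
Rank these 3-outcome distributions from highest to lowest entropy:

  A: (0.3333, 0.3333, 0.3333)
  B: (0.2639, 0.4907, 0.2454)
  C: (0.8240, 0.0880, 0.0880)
A > B > C

Key insight: Entropy is maximized by uniform distributions and minimized by concentrated distributions.

- Uniform distributions have maximum entropy log₂(3) = 1.5850 bits
- The more "peaked" or concentrated a distribution, the lower its entropy

Entropies:
  H(A) = 1.5850 bits
  H(B) = 1.5086 bits
  H(C) = 0.8472 bits

Ranking: A > B > C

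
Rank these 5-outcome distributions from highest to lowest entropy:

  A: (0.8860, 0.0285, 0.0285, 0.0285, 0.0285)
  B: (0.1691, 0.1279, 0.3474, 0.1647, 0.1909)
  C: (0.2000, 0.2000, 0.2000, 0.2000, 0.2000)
C > B > A

Key insight: Entropy is maximized by uniform distributions and minimized by concentrated distributions.

- Uniform distributions have maximum entropy log₂(5) = 2.3219 bits
- The more "peaked" or concentrated a distribution, the lower its entropy

Entropies:
  H(A) = 0.7399 bits
  H(B) = 2.2276 bits
  H(C) = 2.3219 bits

Ranking: C > B > A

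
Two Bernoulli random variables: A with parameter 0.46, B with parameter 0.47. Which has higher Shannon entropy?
B

For binary distributions, entropy is maximized at p=0.5 and decreases as p moves toward 0 or 1.

H(A) = H(0.46) = 0.9954 bits
H(B) = H(0.47) = 0.9974 bits

Distribution B (p=0.47) is closer to uniform (p=0.5), so it has higher entropy.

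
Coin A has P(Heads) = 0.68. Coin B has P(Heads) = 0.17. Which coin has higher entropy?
A

For binary distributions, entropy is maximized at p=0.5 and decreases as p moves toward 0 or 1.

H(A) = H(0.68) = 0.9044 bits
H(B) = H(0.17) = 0.6577 bits

Distribution A (p=0.68) is closer to uniform (p=0.5), so it has higher entropy.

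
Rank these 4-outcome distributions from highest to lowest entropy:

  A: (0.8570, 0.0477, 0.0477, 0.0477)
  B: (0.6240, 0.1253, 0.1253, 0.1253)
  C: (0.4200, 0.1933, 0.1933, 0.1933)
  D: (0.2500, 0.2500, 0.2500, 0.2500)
D > C > B > A

Key insight: Entropy is maximized by uniform distributions and minimized by concentrated distributions.

Entropies:
  H(A) = 0.8187 bits
  H(B) = 1.5511 bits
  H(C) = 1.9007 bits
  H(D) = 2.0000 bits

Ranking: D > C > B > A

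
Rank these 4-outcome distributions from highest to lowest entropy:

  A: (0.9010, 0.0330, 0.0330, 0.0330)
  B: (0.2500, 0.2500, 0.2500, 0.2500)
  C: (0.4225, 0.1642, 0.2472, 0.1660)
B > C > A

Key insight: Entropy is maximized by uniform distributions and minimized by concentrated distributions.

- Uniform distributions have maximum entropy log₂(4) = 2.0000 bits
- The more "peaked" or concentrated a distribution, the lower its entropy

Entropies:
  H(A) = 0.6227 bits
  H(B) = 2.0000 bits
  H(C) = 1.8817 bits

Ranking: B > C > A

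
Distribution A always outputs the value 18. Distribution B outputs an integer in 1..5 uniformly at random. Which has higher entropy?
B

A is deterministic, so H(A) = 0. B is uniform over 5 outcomes, so H(B) = log₂(5) = 2.322 bits. Any distribution with genuine randomness has higher entropy than a deterministic one.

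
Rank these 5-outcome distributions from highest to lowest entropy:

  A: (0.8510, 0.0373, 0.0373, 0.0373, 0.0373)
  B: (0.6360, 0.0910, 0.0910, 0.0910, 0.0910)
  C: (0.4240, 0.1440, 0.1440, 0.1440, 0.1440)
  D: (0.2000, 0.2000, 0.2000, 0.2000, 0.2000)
D > C > B > A

Key insight: Entropy is maximized by uniform distributions and minimized by concentrated distributions.

Entropies:
  H(A) = 0.9053 bits
  H(B) = 1.6740 bits
  H(C) = 2.1353 bits
  H(D) = 2.3219 bits

Ranking: D > C > B > A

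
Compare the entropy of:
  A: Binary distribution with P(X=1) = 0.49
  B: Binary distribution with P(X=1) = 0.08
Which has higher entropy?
A

For binary distributions, entropy is maximized at p=0.5 and decreases as p moves toward 0 or 1.

H(A) = H(0.49) = 0.9997 bits
H(B) = H(0.08) = 0.4022 bits

Distribution A (p=0.49) is closer to uniform (p=0.5), so it has higher entropy.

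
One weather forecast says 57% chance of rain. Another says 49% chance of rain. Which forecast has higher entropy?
49% forecast

Treat each forecast as a Bernoulli distribution. Binary entropy is maximized at p=0.5 and falls off symmetrically toward 0 or 1. The 49% forecast is closer to 50%, so it is more uncertain. H(57%) ≈ 0.986 bits, H(49%) ≈ 1.000 bits.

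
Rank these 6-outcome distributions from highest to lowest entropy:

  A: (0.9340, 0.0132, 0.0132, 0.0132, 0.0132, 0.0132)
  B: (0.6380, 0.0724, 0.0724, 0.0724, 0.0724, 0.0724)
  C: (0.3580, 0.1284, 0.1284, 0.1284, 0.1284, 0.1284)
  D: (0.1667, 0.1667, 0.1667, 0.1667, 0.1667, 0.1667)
D > C > B > A

Key insight: Entropy is maximized by uniform distributions and minimized by concentrated distributions.

Entropies:
  H(A) = 0.5041 bits
  H(B) = 1.7849 bits
  H(C) = 2.4317 bits
  H(D) = 2.5850 bits

Ranking: D > C > B > A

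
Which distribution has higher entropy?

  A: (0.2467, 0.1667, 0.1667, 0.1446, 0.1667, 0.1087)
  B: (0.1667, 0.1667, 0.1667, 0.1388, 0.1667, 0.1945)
B

Both distributions are close to uniform, making this a harder comparison.

H(A) = 2.5421 bits
H(B) = 2.5782 bits

The distribution closer to uniform has higher entropy.
Answer: B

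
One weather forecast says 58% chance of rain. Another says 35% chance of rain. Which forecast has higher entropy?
58% forecast

Treat each forecast as a Bernoulli distribution. Binary entropy is maximized at p=0.5 and falls off symmetrically toward 0 or 1. The 58% forecast is closer to 50%, so it is more uncertain. H(58%) ≈ 0.981 bits, H(35%) ≈ 0.934 bits.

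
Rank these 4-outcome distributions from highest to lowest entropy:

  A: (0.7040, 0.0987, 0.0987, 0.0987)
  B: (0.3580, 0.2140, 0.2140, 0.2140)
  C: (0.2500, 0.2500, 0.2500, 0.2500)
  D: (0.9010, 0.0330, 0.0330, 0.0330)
C > B > A > D

Key insight: Entropy is maximized by uniform distributions and minimized by concentrated distributions.

Entropies:
  H(A) = 1.3455 bits
  H(B) = 1.9586 bits
  H(C) = 2.0000 bits
  H(D) = 0.6227 bits

Ranking: C > B > A > D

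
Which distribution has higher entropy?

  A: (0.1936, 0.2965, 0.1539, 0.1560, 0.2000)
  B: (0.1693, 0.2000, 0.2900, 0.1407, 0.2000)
B

Both distributions are close to uniform, making this a harder comparison.

H(A) = 2.2767 bits
H(B) = 2.2786 bits

The distribution closer to uniform has higher entropy.
Answer: B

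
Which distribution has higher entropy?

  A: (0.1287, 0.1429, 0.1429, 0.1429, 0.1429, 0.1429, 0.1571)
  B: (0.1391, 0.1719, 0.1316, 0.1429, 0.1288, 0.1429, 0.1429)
A

Both distributions are close to uniform, making this a harder comparison.

H(A) = 2.8053 bits
H(B) = 2.8016 bits

The distribution closer to uniform has higher entropy.
Answer: A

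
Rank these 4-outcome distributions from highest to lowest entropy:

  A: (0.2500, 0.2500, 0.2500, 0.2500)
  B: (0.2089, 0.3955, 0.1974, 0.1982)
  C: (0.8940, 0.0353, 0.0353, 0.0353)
A > B > C

Key insight: Entropy is maximized by uniform distributions and minimized by concentrated distributions.

- Uniform distributions have maximum entropy log₂(4) = 2.0000 bits
- The more "peaked" or concentrated a distribution, the lower its entropy

Entropies:
  H(A) = 2.0000 bits
  H(B) = 1.9261 bits
  H(C) = 0.6557 bits

Ranking: A > B > C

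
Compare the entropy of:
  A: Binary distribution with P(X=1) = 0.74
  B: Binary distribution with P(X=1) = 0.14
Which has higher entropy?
A

For binary distributions, entropy is maximized at p=0.5 and decreases as p moves toward 0 or 1.

H(A) = H(0.74) = 0.8267 bits
H(B) = H(0.14) = 0.5842 bits

Distribution A (p=0.74) is closer to uniform (p=0.5), so it has higher entropy.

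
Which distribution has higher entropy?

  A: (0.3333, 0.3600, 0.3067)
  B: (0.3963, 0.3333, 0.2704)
A

Both distributions are close to uniform, making this a harder comparison.

H(A) = 1.5819 bits
H(B) = 1.5677 bits

The distribution closer to uniform has higher entropy.
Answer: A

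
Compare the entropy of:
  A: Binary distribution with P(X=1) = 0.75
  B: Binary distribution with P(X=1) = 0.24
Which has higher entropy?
A

For binary distributions, entropy is maximized at p=0.5 and decreases as p moves toward 0 or 1.

H(A) = H(0.75) = 0.8113 bits
H(B) = H(0.24) = 0.7950 bits

Distribution A (p=0.75) is closer to uniform (p=0.5), so it has higher entropy.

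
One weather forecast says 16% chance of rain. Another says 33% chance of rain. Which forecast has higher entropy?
33% forecast

Treat each forecast as a Bernoulli distribution. Binary entropy is maximized at p=0.5 and falls off symmetrically toward 0 or 1. The 33% forecast is closer to 50%, so it is more uncertain. H(16%) ≈ 0.634 bits, H(33%) ≈ 0.915 bits.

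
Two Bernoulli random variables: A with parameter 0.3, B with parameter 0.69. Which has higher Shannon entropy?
B

For binary distributions, entropy is maximized at p=0.5 and decreases as p moves toward 0 or 1.

H(A) = H(0.3) = 0.8813 bits
H(B) = H(0.69) = 0.8932 bits

Distribution B (p=0.69) is closer to uniform (p=0.5), so it has higher entropy.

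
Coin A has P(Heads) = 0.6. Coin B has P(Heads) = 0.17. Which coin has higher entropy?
A

For binary distributions, entropy is maximized at p=0.5 and decreases as p moves toward 0 or 1.

H(A) = H(0.6) = 0.9710 bits
H(B) = H(0.17) = 0.6577 bits

Distribution A (p=0.6) is closer to uniform (p=0.5), so it has higher entropy.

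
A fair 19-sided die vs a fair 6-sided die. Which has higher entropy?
19-sided die

Both are uniform distributions; for uniform over n outcomes, H = log₂(n). H(19-sided) = log₂(19) = 4.248 bits and H(6-sided) = log₂(6) = 2.585 bits. More outcomes in a uniform distribution means higher entropy.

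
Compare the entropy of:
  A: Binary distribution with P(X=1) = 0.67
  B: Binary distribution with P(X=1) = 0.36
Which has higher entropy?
B

For binary distributions, entropy is maximized at p=0.5 and decreases as p moves toward 0 or 1.

H(A) = H(0.67) = 0.9149 bits
H(B) = H(0.36) = 0.9427 bits

Distribution B (p=0.36) is closer to uniform (p=0.5), so it has higher entropy.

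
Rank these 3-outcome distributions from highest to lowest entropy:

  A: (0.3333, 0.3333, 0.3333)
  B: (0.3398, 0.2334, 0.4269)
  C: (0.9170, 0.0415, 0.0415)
A > B > C

Key insight: Entropy is maximized by uniform distributions and minimized by concentrated distributions.

- Uniform distributions have maximum entropy log₂(3) = 1.5850 bits
- The more "peaked" or concentrated a distribution, the lower its entropy

Entropies:
  H(A) = 1.5850 bits
  H(B) = 1.5433 bits
  H(C) = 0.4957 bits

Ranking: A > B > C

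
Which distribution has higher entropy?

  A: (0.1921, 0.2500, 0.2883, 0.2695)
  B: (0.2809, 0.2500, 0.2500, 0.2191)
B

Both distributions are close to uniform, making this a harder comparison.

H(A) = 1.9844 bits
H(B) = 1.9945 bits

The distribution closer to uniform has higher entropy.
Answer: B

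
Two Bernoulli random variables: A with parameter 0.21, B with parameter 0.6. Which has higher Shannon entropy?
B

For binary distributions, entropy is maximized at p=0.5 and decreases as p moves toward 0 or 1.

H(A) = H(0.21) = 0.7415 bits
H(B) = H(0.6) = 0.9710 bits

Distribution B (p=0.6) is closer to uniform (p=0.5), so it has higher entropy.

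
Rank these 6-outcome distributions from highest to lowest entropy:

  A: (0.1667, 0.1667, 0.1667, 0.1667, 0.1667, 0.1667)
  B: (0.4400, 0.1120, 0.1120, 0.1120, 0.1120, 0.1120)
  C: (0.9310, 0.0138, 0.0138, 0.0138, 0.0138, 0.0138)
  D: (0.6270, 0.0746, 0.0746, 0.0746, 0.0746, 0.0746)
A > B > D > C

Key insight: Entropy is maximized by uniform distributions and minimized by concentrated distributions.

Entropies:
  H(A) = 2.5850 bits
  H(B) = 2.2899 bits
  H(C) = 0.5224 bits
  H(D) = 1.8190 bits

Ranking: A > B > D > C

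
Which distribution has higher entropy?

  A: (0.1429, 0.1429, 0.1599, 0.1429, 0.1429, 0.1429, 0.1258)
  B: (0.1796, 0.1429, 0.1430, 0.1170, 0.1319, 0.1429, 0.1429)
A

Both distributions are close to uniform, making this a harder comparison.

H(A) = 2.8044 bits
H(B) = 2.7969 bits

The distribution closer to uniform has higher entropy.
Answer: A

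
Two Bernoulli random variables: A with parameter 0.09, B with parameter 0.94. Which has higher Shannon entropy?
A

For binary distributions, entropy is maximized at p=0.5 and decreases as p moves toward 0 or 1.

H(A) = H(0.09) = 0.4365 bits
H(B) = H(0.94) = 0.3274 bits

Distribution A (p=0.09) is closer to uniform (p=0.5), so it has higher entropy.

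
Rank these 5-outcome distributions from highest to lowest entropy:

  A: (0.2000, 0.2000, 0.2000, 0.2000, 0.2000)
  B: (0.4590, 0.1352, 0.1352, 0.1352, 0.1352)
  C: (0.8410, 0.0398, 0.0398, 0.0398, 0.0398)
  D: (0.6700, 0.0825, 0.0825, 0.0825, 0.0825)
A > B > D > C

Key insight: Entropy is maximized by uniform distributions and minimized by concentrated distributions.

Entropies:
  H(A) = 2.3219 bits
  H(B) = 2.0771 bits
  H(C) = 0.9499 bits
  H(D) = 1.5749 bits

Ranking: A > B > D > C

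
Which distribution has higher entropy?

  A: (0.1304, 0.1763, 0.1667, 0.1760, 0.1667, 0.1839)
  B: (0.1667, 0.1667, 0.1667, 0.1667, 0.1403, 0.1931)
B

Both distributions are close to uniform, making this a harder comparison.

H(A) = 2.5768 bits
H(B) = 2.5789 bits

The distribution closer to uniform has higher entropy.
Answer: B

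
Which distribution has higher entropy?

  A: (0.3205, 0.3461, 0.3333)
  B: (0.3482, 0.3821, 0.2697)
A

Both distributions are close to uniform, making this a harder comparison.

H(A) = 1.5843 bits
H(B) = 1.5702 bits

The distribution closer to uniform has higher entropy.
Answer: A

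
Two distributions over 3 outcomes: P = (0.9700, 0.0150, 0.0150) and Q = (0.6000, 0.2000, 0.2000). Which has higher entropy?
Q

P is highly concentrated on one outcome (97%), making it nearly deterministic. Q spreads its mass more evenly (max 60%). The more spread-out distribution has higher entropy: H(P) ≈ 0.224 bits, H(Q) ≈ 1.371 bits.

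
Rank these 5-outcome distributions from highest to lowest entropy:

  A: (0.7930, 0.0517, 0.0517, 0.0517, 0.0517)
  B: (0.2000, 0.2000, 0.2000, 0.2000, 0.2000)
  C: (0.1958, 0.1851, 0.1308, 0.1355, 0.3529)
B > C > A

Key insight: Entropy is maximized by uniform distributions and minimized by concentrated distributions.

- Uniform distributions have maximum entropy log₂(5) = 2.3219 bits
- The more "peaked" or concentrated a distribution, the lower its entropy

Entropies:
  H(A) = 1.1497 bits
  H(B) = 2.3219 bits
  H(C) = 2.2159 bits

Ranking: B > C > A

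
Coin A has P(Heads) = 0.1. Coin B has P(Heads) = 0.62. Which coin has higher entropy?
B

For binary distributions, entropy is maximized at p=0.5 and decreases as p moves toward 0 or 1.

H(A) = H(0.1) = 0.4690 bits
H(B) = H(0.62) = 0.9580 bits

Distribution B (p=0.62) is closer to uniform (p=0.5), so it has higher entropy.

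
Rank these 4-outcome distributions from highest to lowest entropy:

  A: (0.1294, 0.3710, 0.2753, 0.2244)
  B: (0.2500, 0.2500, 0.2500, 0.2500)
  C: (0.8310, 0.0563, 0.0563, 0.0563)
B > A > C

Key insight: Entropy is maximized by uniform distributions and minimized by concentrated distributions.

- Uniform distributions have maximum entropy log₂(4) = 2.0000 bits
- The more "peaked" or concentrated a distribution, the lower its entropy

Entropies:
  H(A) = 1.9085 bits
  H(B) = 2.0000 bits
  H(C) = 0.9233 bits

Ranking: B > A > C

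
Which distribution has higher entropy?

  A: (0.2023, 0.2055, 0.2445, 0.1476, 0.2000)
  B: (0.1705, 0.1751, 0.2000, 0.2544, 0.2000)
B

Both distributions are close to uniform, making this a harder comparison.

H(A) = 2.3042 bits
H(B) = 2.3065 bits

The distribution closer to uniform has higher entropy.
Answer: B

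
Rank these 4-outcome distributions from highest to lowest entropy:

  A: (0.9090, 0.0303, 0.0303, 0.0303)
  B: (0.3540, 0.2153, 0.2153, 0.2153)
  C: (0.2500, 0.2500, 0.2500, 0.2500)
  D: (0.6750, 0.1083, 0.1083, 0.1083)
C > B > D > A

Key insight: Entropy is maximized by uniform distributions and minimized by concentrated distributions.

Entropies:
  H(A) = 0.5840 bits
  H(B) = 1.9615 bits
  H(C) = 2.0000 bits
  H(D) = 1.4248 bits

Ranking: C > B > D > A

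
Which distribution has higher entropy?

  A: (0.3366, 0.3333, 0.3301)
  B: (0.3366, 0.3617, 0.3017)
A

Both distributions are close to uniform, making this a harder comparison.

H(A) = 1.5849 bits
H(B) = 1.5810 bits

The distribution closer to uniform has higher entropy.
Answer: A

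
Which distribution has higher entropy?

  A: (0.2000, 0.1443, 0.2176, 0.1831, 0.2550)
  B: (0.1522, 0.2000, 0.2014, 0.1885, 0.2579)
B

Both distributions are close to uniform, making this a harder comparison.

H(A) = 2.2974 bits
H(B) = 2.3014 bits

The distribution closer to uniform has higher entropy.
Answer: B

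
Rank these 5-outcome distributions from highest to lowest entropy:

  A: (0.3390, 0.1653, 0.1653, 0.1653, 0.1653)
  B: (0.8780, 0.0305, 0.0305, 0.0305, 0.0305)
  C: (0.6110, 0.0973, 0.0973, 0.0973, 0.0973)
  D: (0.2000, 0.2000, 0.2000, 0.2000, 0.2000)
D > A > C > B

Key insight: Entropy is maximized by uniform distributions and minimized by concentrated distributions.

Entropies:
  H(A) = 2.2459 bits
  H(B) = 0.7791 bits
  H(C) = 1.7422 bits
  H(D) = 2.3219 bits

Ranking: D > A > C > B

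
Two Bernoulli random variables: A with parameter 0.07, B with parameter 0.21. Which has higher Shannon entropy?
B

For binary distributions, entropy is maximized at p=0.5 and decreases as p moves toward 0 or 1.

H(A) = H(0.07) = 0.3659 bits
H(B) = H(0.21) = 0.7415 bits

Distribution B (p=0.21) is closer to uniform (p=0.5), so it has higher entropy.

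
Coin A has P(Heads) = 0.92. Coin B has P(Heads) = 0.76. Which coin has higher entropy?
B

For binary distributions, entropy is maximized at p=0.5 and decreases as p moves toward 0 or 1.

H(A) = H(0.92) = 0.4022 bits
H(B) = H(0.76) = 0.7950 bits

Distribution B (p=0.76) is closer to uniform (p=0.5), so it has higher entropy.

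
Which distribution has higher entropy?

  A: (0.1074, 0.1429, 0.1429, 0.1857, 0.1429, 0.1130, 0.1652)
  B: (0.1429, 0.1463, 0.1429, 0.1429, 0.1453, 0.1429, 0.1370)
B

Both distributions are close to uniform, making this a harder comparison.

H(A) = 2.7847 bits
H(B) = 2.8071 bits

The distribution closer to uniform has higher entropy.
Answer: B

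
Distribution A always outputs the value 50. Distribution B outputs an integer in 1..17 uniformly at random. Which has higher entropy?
B

A is deterministic, so H(A) = 0. B is uniform over 17 outcomes, so H(B) = log₂(17) = 4.087 bits. Any distribution with genuine randomness has higher entropy than a deterministic one.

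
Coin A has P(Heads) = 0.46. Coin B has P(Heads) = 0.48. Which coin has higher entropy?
B

For binary distributions, entropy is maximized at p=0.5 and decreases as p moves toward 0 or 1.

H(A) = H(0.46) = 0.9954 bits
H(B) = H(0.48) = 0.9988 bits

Distribution B (p=0.48) is closer to uniform (p=0.5), so it has higher entropy.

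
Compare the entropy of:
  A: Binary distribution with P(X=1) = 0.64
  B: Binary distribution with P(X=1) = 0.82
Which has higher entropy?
A

For binary distributions, entropy is maximized at p=0.5 and decreases as p moves toward 0 or 1.

H(A) = H(0.64) = 0.9427 bits
H(B) = H(0.82) = 0.6801 bits

Distribution A (p=0.64) is closer to uniform (p=0.5), so it has higher entropy.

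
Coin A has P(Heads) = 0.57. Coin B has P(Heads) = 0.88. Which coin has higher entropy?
A

For binary distributions, entropy is maximized at p=0.5 and decreases as p moves toward 0 or 1.

H(A) = H(0.57) = 0.9858 bits
H(B) = H(0.88) = 0.5294 bits

Distribution A (p=0.57) is closer to uniform (p=0.5), so it has higher entropy.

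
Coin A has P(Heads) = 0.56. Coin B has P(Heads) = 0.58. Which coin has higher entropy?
A

For binary distributions, entropy is maximized at p=0.5 and decreases as p moves toward 0 or 1.

H(A) = H(0.56) = 0.9896 bits
H(B) = H(0.58) = 0.9815 bits

Distribution A (p=0.56) is closer to uniform (p=0.5), so it has higher entropy.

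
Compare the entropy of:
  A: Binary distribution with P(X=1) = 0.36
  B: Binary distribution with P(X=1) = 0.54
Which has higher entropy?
B

For binary distributions, entropy is maximized at p=0.5 and decreases as p moves toward 0 or 1.

H(A) = H(0.36) = 0.9427 bits
H(B) = H(0.54) = 0.9954 bits

Distribution B (p=0.54) is closer to uniform (p=0.5), so it has higher entropy.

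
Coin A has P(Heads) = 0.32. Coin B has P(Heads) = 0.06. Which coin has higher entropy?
A

For binary distributions, entropy is maximized at p=0.5 and decreases as p moves toward 0 or 1.

H(A) = H(0.32) = 0.9044 bits
H(B) = H(0.06) = 0.3274 bits

Distribution A (p=0.32) is closer to uniform (p=0.5), so it has higher entropy.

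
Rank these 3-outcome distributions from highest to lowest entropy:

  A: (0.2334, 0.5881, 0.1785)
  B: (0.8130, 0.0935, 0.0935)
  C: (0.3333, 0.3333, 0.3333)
C > A > B

Key insight: Entropy is maximized by uniform distributions and minimized by concentrated distributions.

- Uniform distributions have maximum entropy log₂(3) = 1.5850 bits
- The more "peaked" or concentrated a distribution, the lower its entropy

Entropies:
  H(A) = 1.3841 bits
  H(B) = 0.8822 bits
  H(C) = 1.5850 bits

Ranking: C > A > B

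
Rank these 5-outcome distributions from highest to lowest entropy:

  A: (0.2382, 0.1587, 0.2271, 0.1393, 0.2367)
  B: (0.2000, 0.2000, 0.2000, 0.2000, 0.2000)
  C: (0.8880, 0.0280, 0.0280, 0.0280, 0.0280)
B > A > C

Key insight: Entropy is maximized by uniform distributions and minimized by concentrated distributions.

- Uniform distributions have maximum entropy log₂(5) = 2.3219 bits
- The more "peaked" or concentrated a distribution, the lower its entropy

Entropies:
  H(A) = 2.2883 bits
  H(B) = 2.3219 bits
  H(C) = 0.7299 bits

Ranking: B > A > C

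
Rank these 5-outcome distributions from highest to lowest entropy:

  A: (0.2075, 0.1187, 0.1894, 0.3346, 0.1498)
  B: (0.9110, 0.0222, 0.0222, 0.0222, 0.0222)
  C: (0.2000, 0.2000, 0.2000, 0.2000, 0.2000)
C > A > B

Key insight: Entropy is maximized by uniform distributions and minimized by concentrated distributions.

- Uniform distributions have maximum entropy log₂(5) = 2.3219 bits
- The more "peaked" or concentrated a distribution, the lower its entropy

Entropies:
  H(A) = 2.2292 bits
  H(B) = 0.6111 bits
  H(C) = 2.3219 bits

Ranking: C > A > B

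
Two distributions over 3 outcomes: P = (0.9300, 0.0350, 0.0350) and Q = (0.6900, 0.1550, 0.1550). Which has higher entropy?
Q

P is highly concentrated on one outcome (93%), making it nearly deterministic. Q spreads its mass more evenly (max 69%). The more spread-out distribution has higher entropy: H(P) ≈ 0.436 bits, H(Q) ≈ 1.203 bits.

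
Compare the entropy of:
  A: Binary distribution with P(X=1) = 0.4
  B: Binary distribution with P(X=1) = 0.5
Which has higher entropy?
B

For binary distributions, entropy is maximized at p=0.5 and decreases as p moves toward 0 or 1.

H(A) = H(0.4) = 0.9710 bits
H(B) = H(0.5) = 1.0000 bits

Distribution B (p=0.5) is closer to uniform (p=0.5), so it has higher entropy.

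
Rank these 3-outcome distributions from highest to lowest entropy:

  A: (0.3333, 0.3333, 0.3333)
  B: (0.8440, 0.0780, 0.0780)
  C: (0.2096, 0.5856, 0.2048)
A > C > B

Key insight: Entropy is maximized by uniform distributions and minimized by concentrated distributions.

- Uniform distributions have maximum entropy log₂(3) = 1.5850 bits
- The more "peaked" or concentrated a distribution, the lower its entropy

Entropies:
  H(A) = 1.5850 bits
  H(B) = 0.7807 bits
  H(C) = 1.3932 bits

Ranking: A > C > B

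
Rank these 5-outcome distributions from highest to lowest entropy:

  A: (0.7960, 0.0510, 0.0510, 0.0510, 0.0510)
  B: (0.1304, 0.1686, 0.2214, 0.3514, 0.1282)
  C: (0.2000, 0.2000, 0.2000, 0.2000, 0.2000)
C > B > A

Key insight: Entropy is maximized by uniform distributions and minimized by concentrated distributions.

- Uniform distributions have maximum entropy log₂(5) = 2.3219 bits
- The more "peaked" or concentrated a distribution, the lower its entropy

Entropies:
  H(A) = 1.1379 bits
  H(B) = 2.2080 bits
  H(C) = 2.3219 bits

Ranking: C > B > A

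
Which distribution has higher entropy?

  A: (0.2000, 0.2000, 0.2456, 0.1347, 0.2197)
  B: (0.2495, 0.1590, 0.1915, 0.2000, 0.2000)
B

Both distributions are close to uniform, making this a harder comparison.

H(A) = 2.2962 bits
H(B) = 2.3070 bits

The distribution closer to uniform has higher entropy.
Answer: B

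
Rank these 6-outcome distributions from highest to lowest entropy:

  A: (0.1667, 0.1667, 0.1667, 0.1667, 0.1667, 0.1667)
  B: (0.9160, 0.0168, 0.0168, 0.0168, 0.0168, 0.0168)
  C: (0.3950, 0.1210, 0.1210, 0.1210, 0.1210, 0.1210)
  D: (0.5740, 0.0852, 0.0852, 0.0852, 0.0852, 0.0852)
A > C > D > B

Key insight: Entropy is maximized by uniform distributions and minimized by concentrated distributions.

Entropies:
  H(A) = 2.5850 bits
  H(B) = 0.6112 bits
  H(C) = 2.3727 bits
  H(D) = 1.9733 bits

Ranking: A > C > D > B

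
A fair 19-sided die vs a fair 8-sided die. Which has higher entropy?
19-sided die

Both are uniform distributions; for uniform over n outcomes, H = log₂(n). H(19-sided) = log₂(19) = 4.248 bits and H(8-sided) = log₂(8) = 3.000 bits. More outcomes in a uniform distribution means higher entropy.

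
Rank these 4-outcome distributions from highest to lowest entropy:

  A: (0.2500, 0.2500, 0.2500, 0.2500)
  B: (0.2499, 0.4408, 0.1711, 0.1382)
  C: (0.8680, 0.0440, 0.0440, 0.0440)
A > B > C

Key insight: Entropy is maximized by uniform distributions and minimized by concentrated distributions.

- Uniform distributions have maximum entropy log₂(4) = 2.0000 bits
- The more "peaked" or concentrated a distribution, the lower its entropy

Entropies:
  H(A) = 2.0000 bits
  H(B) = 1.8514 bits
  H(C) = 0.7721 bits

Ranking: A > B > C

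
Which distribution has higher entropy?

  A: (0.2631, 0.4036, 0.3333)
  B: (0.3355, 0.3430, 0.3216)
B

Both distributions are close to uniform, making this a harder comparison.

H(A) = 1.5634 bits
H(B) = 1.5844 bits

The distribution closer to uniform has higher entropy.
Answer: B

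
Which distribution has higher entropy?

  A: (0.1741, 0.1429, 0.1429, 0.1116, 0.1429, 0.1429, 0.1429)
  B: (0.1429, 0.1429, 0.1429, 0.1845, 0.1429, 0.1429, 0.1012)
A

Both distributions are close to uniform, making this a harder comparison.

H(A) = 2.7974 bits
H(B) = 2.7896 bits

The distribution closer to uniform has higher entropy.
Answer: A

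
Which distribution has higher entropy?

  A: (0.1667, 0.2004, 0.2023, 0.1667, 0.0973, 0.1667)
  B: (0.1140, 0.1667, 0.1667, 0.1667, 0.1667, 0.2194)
B

Both distributions are close to uniform, making this a harder comparison.

H(A) = 2.5507 bits
H(B) = 2.5605 bits

The distribution closer to uniform has higher entropy.
Answer: B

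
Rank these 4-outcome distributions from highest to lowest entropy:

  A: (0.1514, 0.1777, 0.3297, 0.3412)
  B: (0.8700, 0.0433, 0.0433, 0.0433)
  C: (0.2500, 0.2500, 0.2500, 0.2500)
C > A > B

Key insight: Entropy is maximized by uniform distributions and minimized by concentrated distributions.

- Uniform distributions have maximum entropy log₂(4) = 2.0000 bits
- The more "peaked" or concentrated a distribution, the lower its entropy

Entropies:
  H(A) = 1.9123 bits
  H(B) = 0.7635 bits
  H(C) = 2.0000 bits

Ranking: C > A > B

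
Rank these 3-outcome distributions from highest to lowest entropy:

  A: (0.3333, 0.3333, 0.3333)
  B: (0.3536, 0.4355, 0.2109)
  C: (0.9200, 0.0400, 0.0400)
A > B > C

Key insight: Entropy is maximized by uniform distributions and minimized by concentrated distributions.

- Uniform distributions have maximum entropy log₂(3) = 1.5850 bits
- The more "peaked" or concentrated a distribution, the lower its entropy

Entropies:
  H(A) = 1.5850 bits
  H(B) = 1.5262 bits
  H(C) = 0.4822 bits

Ranking: A > B > C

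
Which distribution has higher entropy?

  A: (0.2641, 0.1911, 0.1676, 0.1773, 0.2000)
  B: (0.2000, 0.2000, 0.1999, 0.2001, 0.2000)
B

Both distributions are close to uniform, making this a harder comparison.

H(A) = 2.3023 bits
H(B) = 2.3219 bits

The distribution closer to uniform has higher entropy.
Answer: B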